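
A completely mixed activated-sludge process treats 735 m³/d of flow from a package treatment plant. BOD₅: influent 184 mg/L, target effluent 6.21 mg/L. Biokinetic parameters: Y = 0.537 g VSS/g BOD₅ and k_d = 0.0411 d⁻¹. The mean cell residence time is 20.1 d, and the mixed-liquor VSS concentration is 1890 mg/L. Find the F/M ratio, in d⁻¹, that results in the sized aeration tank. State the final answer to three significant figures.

Steady-state biomass mass balance: V·X·(1 + k_d·θ_c) = Y·Q·(S₀ − S)·θ_c, so V = 0.537 × 735 × (184 − 6.21) × 20.1 / [1890 × (1 + 0.0411 × 20.1)] = 1.41×10^6 / 3451 = 408.7 m³.
F/M = Q·S₀ / (V·X) = 735 × 184 / (408.7 × 1890) = 0.1751 g BOD₅·(g VSS·d)⁻¹.

F/M ≈ 0.175 d⁻¹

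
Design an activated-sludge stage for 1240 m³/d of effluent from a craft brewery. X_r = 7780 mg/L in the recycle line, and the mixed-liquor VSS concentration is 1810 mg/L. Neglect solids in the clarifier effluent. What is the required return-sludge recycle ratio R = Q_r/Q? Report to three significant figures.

R ≈ 0.303

Solids balance on the clarifier gives (1+R)X = R·X_r, so R = X/(X_r − X) = 1810 / (7780 − 1810) = 0.3032.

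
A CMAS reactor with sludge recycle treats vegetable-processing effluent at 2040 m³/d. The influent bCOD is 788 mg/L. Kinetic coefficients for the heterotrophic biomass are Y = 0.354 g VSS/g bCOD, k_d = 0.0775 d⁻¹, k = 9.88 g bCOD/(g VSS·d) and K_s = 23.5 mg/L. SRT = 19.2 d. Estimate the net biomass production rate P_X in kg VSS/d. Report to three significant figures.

P_X ≈ 228 kg VSS/d

For a completely mixed reactor with recycle the Lawrence–McCarty relation gives S = K_s·(1 + k_d·θ_c) / [θ_c·(Y·k − k_d) − 1] = 23.5 × (1 + 0.0775 × 19.2) / [19.2 × (0.354 × 9.88 − 0.0775) − 1] = 58.47 / 64.66 = 0.9042 mg/L.
The observed yield is Y_obs = Y/(1 + k_d·θ_c) = 0.354 / (1 + 0.0775 × 19.2) = 0.354 / 2.488 = 0.1423 g VSS per g bCOD removed.
Q·(S₀ − S) = 2040 × (788 − 0.904) × 10⁻³ = 1606 kg/d removed.
Net biomass production P_X = Y_obs × Q·(S₀ − S) = 0.1423 × 1606 = 228.5 kg VSS/d.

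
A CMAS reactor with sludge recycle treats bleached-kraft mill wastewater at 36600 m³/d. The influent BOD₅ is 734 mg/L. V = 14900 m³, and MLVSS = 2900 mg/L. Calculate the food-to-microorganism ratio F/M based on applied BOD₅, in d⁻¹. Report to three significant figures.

F/M ≈ 0.622 d⁻¹

F/M = applied load / biomass = Q·S₀/(V·X) = 36600 × 734 / (14900 × 2900) = 0.6217 d⁻¹.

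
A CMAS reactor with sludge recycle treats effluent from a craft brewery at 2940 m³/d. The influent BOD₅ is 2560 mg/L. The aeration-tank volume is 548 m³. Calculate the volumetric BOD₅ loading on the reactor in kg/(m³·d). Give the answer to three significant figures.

L_v ≈ 13.7 kg BOD₅/(m³·d)

Volumetric loading L_v = Q·S₀ / V = 2940 × 2560 g/m³ / 548.0 m³ = 13734 g/(m³·d) = 13.73 kg BOD₅/(m³·d).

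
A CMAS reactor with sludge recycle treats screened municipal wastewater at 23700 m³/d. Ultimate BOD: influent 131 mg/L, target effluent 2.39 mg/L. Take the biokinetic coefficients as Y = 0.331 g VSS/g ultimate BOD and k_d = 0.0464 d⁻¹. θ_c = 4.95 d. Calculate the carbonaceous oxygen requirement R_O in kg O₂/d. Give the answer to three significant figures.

Y_obs = Y / (1 + k_d θ_c) = 0.331 / (1 + 0.0464 × 4.95) = 0.331 / 1.230 = 0.2692.
ΔS = 131 − 2.39 = 128.6 mg/L, so the substrate removal rate is 23700 × 128.6/1000 = 3048 kg ultimate BOD/d.
Net sludge production P_X = 0.2692 × 3048 = 820.5 kg VSS/d.
R_O = Q·ΔS − 1.42 P_X = 3048 − 1165 = 1883 kg O₂/d.

R_O ≈ 1880 kg O₂/d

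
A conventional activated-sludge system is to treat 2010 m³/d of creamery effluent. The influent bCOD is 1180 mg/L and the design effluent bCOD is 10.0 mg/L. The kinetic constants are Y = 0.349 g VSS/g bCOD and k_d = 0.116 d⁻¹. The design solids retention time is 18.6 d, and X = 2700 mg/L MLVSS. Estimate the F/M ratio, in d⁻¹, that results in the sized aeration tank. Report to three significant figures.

F/M ≈ 0.491 d⁻¹

From the SRT design equation V = Y Q (S₀−S) θ_c / [X (1 + k_d θ_c)] = 0.349 × 2010 × (1180 − 10.0) × 18.6 / [2700 × (1 + 0.116 × 18.6)] = 1.53×10^7 / 8526 = 1791 m³.
F/M = applied load / biomass = Q·S₀/(V·X) = 2010 × 1180 / (1791 × 2700) = 0.4906 d⁻¹.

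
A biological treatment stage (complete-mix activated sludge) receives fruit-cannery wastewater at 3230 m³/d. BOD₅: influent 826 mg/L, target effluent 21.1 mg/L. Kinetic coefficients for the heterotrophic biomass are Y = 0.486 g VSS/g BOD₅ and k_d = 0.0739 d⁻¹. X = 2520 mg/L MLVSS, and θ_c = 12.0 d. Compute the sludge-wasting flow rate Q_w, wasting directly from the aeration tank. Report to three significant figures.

Rearranging the biomass balance for a CMAS with decay, V = Y·Q·ΔS·θ_c / [X·(1+k_d θ_c)] = 0.486 × 3230 × (826 − 21.1) × 12.0 / [2520 × (1 + 0.0739 × 12.0)] = 1.52×10^7 / 4755 = 3189 m³.
Wasting from the aeration tank: Q_w = V / θ_c = 3189 / 12.0 = 265.7 m³/d.

Q_w ≈ 266 m³/d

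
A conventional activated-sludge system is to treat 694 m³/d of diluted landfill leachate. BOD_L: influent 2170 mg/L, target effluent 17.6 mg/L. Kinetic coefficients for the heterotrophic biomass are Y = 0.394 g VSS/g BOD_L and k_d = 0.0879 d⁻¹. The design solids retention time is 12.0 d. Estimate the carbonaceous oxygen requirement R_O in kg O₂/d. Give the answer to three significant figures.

R_O ≈ 1090 kg O₂/d

Correct the yield for decay: Y_obs = Y/(1 + k_d θ_c) = 0.394 / (1 + 0.0879 × 12.0) = 0.394 / 2.055 = 0.1917.
ΔS = 2170 − 17.6 = 2152 mg/L, so the substrate removal rate is 694 × 2152/1000 = 1494 kg BOD_L/d.
Net sludge production P_X = 0.1917 × 1494 = 286.4 kg VSS/d.
R_O = Q·ΔS − 1.42 P_X = 1494 − 406.7 = 1087 kg O₂/d.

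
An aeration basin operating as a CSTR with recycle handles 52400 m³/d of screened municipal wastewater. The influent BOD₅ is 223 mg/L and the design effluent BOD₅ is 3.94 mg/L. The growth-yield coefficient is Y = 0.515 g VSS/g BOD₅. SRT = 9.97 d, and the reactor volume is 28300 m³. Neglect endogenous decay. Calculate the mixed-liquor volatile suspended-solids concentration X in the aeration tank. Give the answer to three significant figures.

X = Y·Q·ΔS·θ_c / V = 0.515 × 52400 × (223 − 3.94) × 9.97 / 28300 = 2083 mg/L.

X ≈ 2080 mg/L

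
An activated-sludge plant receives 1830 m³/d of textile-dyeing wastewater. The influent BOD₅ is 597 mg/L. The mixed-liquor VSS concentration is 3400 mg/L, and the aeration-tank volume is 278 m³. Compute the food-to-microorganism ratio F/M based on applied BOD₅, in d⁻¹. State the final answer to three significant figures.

Food-to-microorganism ratio F/M = Q S₀ / (V X) = 1830 × 597 / (278.0 × 3400) = 1.156 d⁻¹.

F/M ≈ 1.16 d⁻¹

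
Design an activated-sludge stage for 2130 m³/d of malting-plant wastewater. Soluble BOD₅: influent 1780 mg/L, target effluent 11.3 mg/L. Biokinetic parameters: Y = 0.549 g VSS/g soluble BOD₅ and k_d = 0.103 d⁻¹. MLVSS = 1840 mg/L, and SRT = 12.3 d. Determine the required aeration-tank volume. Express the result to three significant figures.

V ≈ 6100 m³

Rearranging the biomass balance for a CMAS with decay, V = Y·Q·ΔS·θ_c / [X·(1+k_d θ_c)] = 0.549 × 2130 × (1780 − 11.3) × 12.3 / [1840 × (1 + 0.103 × 12.3)] = 2.54×10^7 / 4171 = 6099 m³.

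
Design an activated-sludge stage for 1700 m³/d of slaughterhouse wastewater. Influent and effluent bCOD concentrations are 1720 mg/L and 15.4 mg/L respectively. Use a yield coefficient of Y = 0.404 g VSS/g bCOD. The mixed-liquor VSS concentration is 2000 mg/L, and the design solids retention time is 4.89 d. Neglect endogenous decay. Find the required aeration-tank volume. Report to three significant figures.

With k_d = 0 the design equation reduces to V = Y Q (S₀−S) θ_c / X = 0.404 × 1700 × (1720 − 15.4) × 4.89 / 2000 = 2862 m³.

V ≈ 2860 m³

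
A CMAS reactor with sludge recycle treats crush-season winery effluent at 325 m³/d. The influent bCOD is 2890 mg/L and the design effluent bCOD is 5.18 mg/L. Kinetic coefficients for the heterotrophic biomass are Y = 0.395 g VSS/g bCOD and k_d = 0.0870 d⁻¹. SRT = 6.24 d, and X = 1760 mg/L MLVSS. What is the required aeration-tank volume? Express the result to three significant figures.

Steady-state biomass mass balance: V·X·(1 + k_d·θ_c) = Y·Q·(S₀ − S)·θ_c, so V = 0.395 × 325 × (2890 − 5.18) × 6.24 / [1760 × (1 + 0.0870 × 6.24)] = 2.31×10^6 / 2715 = 851.0 m³.

V ≈ 851 m³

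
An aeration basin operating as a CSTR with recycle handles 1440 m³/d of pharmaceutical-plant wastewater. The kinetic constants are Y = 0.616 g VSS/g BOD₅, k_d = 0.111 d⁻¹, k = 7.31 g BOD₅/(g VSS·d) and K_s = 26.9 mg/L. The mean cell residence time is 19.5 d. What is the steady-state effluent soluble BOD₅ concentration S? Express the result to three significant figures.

From the Monod/SRT balance for a CMAS, S = K_s·(1+k_d θ_c)/[θ_c·(Y k − k_d) − 1] = 26.9 × (1 + 0.111 × 19.5) / [19.5 × (0.616 × 7.31 − 0.111) − 1] = 85.13 / 84.64 = 1.006 mg/L.

S ≈ 1.01 mg/L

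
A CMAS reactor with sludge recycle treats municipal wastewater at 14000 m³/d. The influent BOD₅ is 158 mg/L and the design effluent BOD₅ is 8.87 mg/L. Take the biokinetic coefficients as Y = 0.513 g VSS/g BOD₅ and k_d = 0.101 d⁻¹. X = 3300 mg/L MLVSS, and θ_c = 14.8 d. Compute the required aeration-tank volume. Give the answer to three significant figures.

Rearranging the biomass balance for a CMAS with decay, V = Y·Q·ΔS·θ_c / [X·(1+k_d θ_c)] = 0.513 × 14000 × (158 − 8.87) × 14.8 / [3300 × (1 + 0.101 × 14.8)] = 1.59×10^7 / 8233 = 1925 m³.

V ≈ 1930 m³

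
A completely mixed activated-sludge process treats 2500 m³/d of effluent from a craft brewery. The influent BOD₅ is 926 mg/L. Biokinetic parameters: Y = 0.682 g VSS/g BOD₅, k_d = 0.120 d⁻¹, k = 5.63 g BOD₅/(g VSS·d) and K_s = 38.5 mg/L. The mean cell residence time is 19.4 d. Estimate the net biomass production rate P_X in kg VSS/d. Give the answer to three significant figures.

P_X ≈ 473 kg VSS/d

For a completely mixed reactor with recycle the Lawrence–McCarty relation gives S = K_s·(1 + k_d·θ_c) / [θ_c·(Y·k − k_d) − 1] = 38.5 × (1 + 0.120 × 19.4) / [19.4 × (0.682 × 5.63 − 0.120) − 1] = 128.1 / 71.16 = 1.801 mg/L.
Y_obs = Y / (1 + k_d θ_c) = 0.682 / (1 + 0.120 × 19.4) = 0.682 / 3.328 = 0.2049.
ΔS = 926 − 1.80 = 924.2 mg/L, so the substrate removal rate is 2500 × 924.2/1000 = 2310 kg BOD₅/d.
Net biomass production P_X = Y_obs × Q·(S₀ − S) = 0.2049 × 2310 = 473.5 kg VSS/d.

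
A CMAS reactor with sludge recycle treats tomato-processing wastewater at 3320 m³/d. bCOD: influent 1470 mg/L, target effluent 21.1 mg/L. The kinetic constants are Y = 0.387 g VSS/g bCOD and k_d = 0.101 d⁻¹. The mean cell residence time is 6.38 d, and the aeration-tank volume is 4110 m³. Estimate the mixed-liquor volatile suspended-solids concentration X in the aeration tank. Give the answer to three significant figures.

Solving the biomass balance for X: X = Y Q (S₀−S) θ_c / [V (1+k_d θ_c)] = 0.387 × 3320 × (1470 − 21.1) × 6.38 / [4110 × (1 + 0.101 × 6.38)] = 1757 mg/L.

X ≈ 1760 mg/L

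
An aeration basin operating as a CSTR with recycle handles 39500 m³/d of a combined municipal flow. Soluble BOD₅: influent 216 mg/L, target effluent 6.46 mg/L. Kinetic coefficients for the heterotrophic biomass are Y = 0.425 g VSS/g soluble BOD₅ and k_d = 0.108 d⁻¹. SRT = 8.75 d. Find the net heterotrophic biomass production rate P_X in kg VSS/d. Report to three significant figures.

P_X ≈ 1810 kg VSS/d

Observed yield with endogenous decay: Y_obs = Y / (1 + k_d·θ_c) = 0.425 / (1 + 0.108 × 8.75) = 0.425 / 1.945 = 0.2185 g VSS/g soluble BOD₅.
Substrate removed = Q·(S₀ − S) = 39500 m³/d × (216 − 6.46) g/m³ = 8.28×10^6 g/d = 8277 kg/d.
Net biomass production P_X = Y_obs × Q·(S₀ − S) = 0.2185 × 8277 = 1809 kg VSS/d.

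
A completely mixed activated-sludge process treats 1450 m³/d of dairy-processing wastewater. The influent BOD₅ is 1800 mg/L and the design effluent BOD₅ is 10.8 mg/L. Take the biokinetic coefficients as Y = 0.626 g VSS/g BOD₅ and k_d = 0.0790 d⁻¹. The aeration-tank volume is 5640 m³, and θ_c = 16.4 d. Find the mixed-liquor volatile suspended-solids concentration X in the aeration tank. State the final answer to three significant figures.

X ≈ 2060 mg/L

Solving the biomass balance for X: X = Y Q (S₀−S) θ_c / [V (1+k_d θ_c)] = 0.626 × 1450 × (1800 − 10.8) × 16.4 / [5640 × (1 + 0.0790 × 16.4)] = 2057 mg/L.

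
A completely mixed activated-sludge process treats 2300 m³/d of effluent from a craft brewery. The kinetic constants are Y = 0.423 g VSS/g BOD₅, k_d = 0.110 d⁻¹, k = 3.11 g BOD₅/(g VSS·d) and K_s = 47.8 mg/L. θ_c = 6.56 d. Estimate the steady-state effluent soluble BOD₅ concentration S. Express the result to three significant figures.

S ≈ 11.9 mg/L

From the Monod/SRT balance for a CMAS, S = K_s·(1+k_d θ_c)/[θ_c·(Y k − k_d) − 1] = 47.8 × (1 + 0.110 × 6.56) / [6.56 × (0.423 × 3.11 − 0.110) − 1] = 82.29 / 6.908 = 11.91 mg/L.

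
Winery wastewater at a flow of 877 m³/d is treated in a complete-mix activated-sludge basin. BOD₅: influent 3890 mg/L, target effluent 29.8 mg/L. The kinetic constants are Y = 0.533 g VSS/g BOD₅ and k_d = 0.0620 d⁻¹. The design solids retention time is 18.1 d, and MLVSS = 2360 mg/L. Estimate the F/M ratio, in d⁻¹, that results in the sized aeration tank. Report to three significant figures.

From the SRT design equation V = Y Q (S₀−S) θ_c / [X (1 + k_d θ_c)] = 0.533 × 877 × (3890 − 29.8) × 18.1 / [2360 × (1 + 0.0620 × 18.1)] = 3.27×10^7 / 5008 = 6521 m³.
F/M = applied load / biomass = Q·S₀/(V·X) = 877 × 3890 / (6521 × 2360) = 0.2217 d⁻¹.

F/M ≈ 0.222 d⁻¹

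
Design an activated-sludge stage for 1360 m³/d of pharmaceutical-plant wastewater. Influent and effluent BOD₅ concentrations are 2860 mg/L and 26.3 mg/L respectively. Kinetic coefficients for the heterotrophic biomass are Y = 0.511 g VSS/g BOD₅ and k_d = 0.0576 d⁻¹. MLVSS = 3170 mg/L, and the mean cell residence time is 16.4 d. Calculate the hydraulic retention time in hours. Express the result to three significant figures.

From the SRT design equation V = Y Q (S₀−S) θ_c / [X (1 + k_d θ_c)] = 0.511 × 1360 × (2860 − 26.3) × 16.4 / [3170 × (1 + 0.0576 × 16.4)] = 3.23×10^7 / 6165 = 5239 m³.
HRT = V/Q = 5239 m³ / 1360 m³·d⁻¹ = 3.852 d × 24 = 92.46 h.

τ ≈ 92.5 h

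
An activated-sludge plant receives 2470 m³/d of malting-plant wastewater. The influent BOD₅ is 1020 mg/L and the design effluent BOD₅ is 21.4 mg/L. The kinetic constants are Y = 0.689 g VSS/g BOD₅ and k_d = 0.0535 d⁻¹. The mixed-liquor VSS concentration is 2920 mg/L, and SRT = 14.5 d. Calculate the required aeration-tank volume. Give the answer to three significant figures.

Steady-state biomass mass balance: V·X·(1 + k_d·θ_c) = Y·Q·(S₀ − S)·θ_c, so V = 0.689 × 2470 × (1020 − 21.4) × 14.5 / [2920 × (1 + 0.0535 × 14.5)] = 2.46×10^7 / 5185 = 4752 m³.

V ≈ 4750 m³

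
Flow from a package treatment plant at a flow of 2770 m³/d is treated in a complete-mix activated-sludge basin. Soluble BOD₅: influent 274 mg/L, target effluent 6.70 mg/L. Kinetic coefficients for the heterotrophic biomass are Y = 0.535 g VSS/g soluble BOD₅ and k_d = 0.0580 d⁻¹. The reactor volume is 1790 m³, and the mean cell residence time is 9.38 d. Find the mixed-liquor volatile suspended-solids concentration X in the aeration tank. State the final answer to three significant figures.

From V·X·(1 + k_d·θ_c) = Y·Q·(S₀ − S)·θ_c: X = 0.535 × 2770 × (274 − 6.70) × 9.38 / [1790 × (1 + 0.0580 × 9.38)] = 1344 mg/L.

X ≈ 1340 mg/L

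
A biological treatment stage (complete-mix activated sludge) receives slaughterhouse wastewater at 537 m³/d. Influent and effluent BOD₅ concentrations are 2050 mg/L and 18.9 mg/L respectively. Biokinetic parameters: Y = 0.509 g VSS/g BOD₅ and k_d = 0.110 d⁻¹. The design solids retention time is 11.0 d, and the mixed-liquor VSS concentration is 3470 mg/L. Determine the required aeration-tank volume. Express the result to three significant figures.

V ≈ 796 m³

Steady-state biomass mass balance: V·X·(1 + k_d·θ_c) = Y·Q·(S₀ − S)·θ_c, so V = 0.509 × 537 × (2050 − 18.9) × 11.0 / [3470 × (1 + 0.110 × 11.0)] = 6.11×10^6 / 7669 = 796.3 m³.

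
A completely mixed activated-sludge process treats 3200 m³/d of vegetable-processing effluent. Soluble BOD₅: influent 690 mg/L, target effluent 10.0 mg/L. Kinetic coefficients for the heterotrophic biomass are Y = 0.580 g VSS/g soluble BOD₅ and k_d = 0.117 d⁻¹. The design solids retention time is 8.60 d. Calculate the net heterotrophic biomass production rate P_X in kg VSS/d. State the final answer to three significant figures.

The observed yield is Y_obs = Y/(1 + k_d·θ_c) = 0.580 / (1 + 0.117 × 8.60) = 0.580 / 2.006 = 0.2891 g VSS per g soluble BOD₅ removed.
Substrate removed = Q·(S₀ − S) = 3200 m³/d × (690 − 10.0) g/m³ = 2.18×10^6 g/d = 2176 kg/d.
Net biomass production P_X = Y_obs × Q·(S₀ − S) = 0.2891 × 2176 = 629.1 kg VSS/d.

P_X ≈ 629 kg VSS/d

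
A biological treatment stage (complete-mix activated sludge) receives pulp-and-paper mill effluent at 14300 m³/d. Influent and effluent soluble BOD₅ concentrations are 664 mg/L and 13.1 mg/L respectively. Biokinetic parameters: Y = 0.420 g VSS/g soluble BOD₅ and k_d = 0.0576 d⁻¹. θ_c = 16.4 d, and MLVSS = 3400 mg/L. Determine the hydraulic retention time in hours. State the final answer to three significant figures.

Steady-state biomass mass balance: V·X·(1 + k_d·θ_c) = Y·Q·(S₀ − S)·θ_c, so V = 0.420 × 14300 × (664 − 13.1) × 16.4 / [3400 × (1 + 0.0576 × 16.4)] = 6.41×10^7 / 6612 = 9697 m³.
HRT = V/Q = 9697 m³ / 14300 m³·d⁻¹ = 0.6781 d × 24 = 16.27 h.

τ ≈ 16.3 h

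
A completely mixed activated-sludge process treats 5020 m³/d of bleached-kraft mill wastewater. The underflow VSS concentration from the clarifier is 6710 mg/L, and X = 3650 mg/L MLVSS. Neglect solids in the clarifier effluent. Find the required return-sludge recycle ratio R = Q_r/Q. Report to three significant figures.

R ≈ 1.19

Solids balance on the clarifier gives (1+R)X = R·X_r, so R = X/(X_r − X) = 3650 / (6710 − 3650) = 1.193.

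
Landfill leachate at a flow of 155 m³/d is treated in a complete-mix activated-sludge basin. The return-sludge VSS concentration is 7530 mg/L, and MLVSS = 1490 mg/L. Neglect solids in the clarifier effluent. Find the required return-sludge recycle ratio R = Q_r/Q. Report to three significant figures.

R = Q_r/Q = X/(X_r − X) = 1490 / (7530 − 1490) = 0.2467.

R ≈ 0.247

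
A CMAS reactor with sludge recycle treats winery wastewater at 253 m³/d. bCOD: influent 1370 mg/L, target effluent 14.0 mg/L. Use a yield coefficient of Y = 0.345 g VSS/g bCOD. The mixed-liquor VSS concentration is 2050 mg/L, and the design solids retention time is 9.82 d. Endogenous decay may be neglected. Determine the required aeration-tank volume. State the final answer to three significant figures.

V·X = Y·Q·ΔS·θ_c gives V = 0.345 × 253 × (1370 − 14.0) × 9.82 / 2050 = 567.0 m³.

V ≈ 567 m³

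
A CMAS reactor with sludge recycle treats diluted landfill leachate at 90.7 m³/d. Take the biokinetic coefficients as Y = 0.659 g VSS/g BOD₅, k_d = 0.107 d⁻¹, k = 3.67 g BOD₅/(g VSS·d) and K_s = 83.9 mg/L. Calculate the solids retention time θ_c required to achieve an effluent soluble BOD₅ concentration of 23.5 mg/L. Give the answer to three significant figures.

At the target effluent, Y k S/(K_s+S) = 0.659×3.67×23.5/107.4 = 0.5292 d⁻¹.
θ_c = 1/(μ − k_d) = 1/(0.5292 − 0.107) = 1/0.4222 = 2.369 d.

θ_c ≈ 2.37 d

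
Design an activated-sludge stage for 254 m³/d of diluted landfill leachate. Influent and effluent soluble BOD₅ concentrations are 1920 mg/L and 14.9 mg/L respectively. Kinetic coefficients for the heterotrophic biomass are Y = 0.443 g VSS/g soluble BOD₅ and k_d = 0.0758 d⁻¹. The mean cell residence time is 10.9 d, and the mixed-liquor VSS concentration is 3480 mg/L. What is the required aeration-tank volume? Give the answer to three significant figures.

Rearranging the biomass balance for a CMAS with decay, V = Y·Q·ΔS·θ_c / [X·(1+k_d θ_c)] = 0.443 × 254 × (1920 − 14.9) × 10.9 / [3480 × (1 + 0.0758 × 10.9)] = 2.34×10^6 / 6355 = 367.7 m³.

V ≈ 368 m³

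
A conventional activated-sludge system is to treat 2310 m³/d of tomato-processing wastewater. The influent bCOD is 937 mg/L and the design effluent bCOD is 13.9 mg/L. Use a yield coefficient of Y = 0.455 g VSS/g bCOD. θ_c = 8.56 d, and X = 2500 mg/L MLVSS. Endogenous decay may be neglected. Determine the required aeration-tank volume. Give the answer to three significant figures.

Biomass mass balance (decay neglected): V·X = Y·Q·(S₀ − S)·θ_c, so V = 0.455 × 2310 × (937 − 13.9) × 8.56 / 2500 = 3322 m³.

V ≈ 3320 m³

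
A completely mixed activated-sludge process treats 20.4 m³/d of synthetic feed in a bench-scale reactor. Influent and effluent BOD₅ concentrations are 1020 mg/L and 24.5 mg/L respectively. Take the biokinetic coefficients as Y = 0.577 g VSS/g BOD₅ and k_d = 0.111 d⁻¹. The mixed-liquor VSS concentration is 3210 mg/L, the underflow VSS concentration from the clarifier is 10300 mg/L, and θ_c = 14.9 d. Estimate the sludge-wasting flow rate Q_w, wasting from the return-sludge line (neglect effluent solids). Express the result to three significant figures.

Rearranging the biomass balance for a CMAS with decay, V = Y·Q·ΔS·θ_c / [X·(1+k_d θ_c)] = 0.577 × 20.4 × (1020 − 24.5) × 14.9 / [3210 × (1 + 0.111 × 14.9)] = 1.75×10^5 / 8519 = 20.49 m³.
Wasting from the return line (neglecting effluent solids): Q_w = V·X / (θ_c·X_r) = 20.49 × 3210 / (14.9 × 10300) = 0.4287 m³/d.

Q_w ≈ 0.429 m³/d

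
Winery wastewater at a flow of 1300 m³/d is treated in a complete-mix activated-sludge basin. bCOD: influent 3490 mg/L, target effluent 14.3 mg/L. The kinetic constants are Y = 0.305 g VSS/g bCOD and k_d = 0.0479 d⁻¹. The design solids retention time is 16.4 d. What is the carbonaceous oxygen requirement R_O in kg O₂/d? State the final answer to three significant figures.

The observed yield is Y_obs = Y/(1 + k_d·θ_c) = 0.305 / (1 + 0.0479 × 16.4) = 0.305 / 1.786 = 0.1708 g VSS per g bCOD removed.
Substrate removed = Q·(S₀ − S) = 1300 m³/d × (3490 − 14.3) g/m³ = 4.52×10^6 g/d = 4518 kg/d.
Biomass synthesised: P_X = Y_obs × 4518 = 771.8 kg VSS/d.
Carbonaceous O₂ demand = substrate oxidised − cell-mass equivalent = 4518 − 1.42 × 771.8 = 3422 kg O₂/d.

R_O ≈ 3420 kg O₂/d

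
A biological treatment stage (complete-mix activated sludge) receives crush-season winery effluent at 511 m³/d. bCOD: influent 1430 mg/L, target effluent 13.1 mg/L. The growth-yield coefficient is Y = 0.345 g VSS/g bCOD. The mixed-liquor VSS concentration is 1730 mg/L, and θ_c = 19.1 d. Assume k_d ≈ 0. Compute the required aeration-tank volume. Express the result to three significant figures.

V·X = Y·Q·ΔS·θ_c gives V = 0.345 × 511 × (1430 − 13.1) × 19.1 / 1730 = 2758 m³.

V ≈ 2760 m³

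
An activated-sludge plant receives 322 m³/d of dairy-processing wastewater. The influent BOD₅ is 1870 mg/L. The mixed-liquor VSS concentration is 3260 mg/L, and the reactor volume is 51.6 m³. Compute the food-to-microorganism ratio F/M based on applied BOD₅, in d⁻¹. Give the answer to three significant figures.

F/M = applied load / biomass = Q·S₀/(V·X) = 322 × 1870 / (51.60 × 3260) = 3.580 d⁻¹.

F/M ≈ 3.58 d⁻¹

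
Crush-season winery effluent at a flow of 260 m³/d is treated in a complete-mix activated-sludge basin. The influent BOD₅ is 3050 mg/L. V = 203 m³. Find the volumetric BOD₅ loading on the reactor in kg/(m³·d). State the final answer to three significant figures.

L_v ≈ 3.91 kg BOD₅/(m³·d)

Volumetric loading L_v = Q·S₀ / V = 260 × 3050 g/m³ / 203.0 m³ = 3906 g/(m³·d) = 3.906 kg BOD₅/(m³·d).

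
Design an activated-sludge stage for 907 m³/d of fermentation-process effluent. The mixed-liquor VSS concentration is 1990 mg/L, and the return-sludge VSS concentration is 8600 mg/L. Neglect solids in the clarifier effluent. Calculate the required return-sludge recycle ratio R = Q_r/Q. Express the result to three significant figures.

Solids balance on the clarifier gives (1+R)X = R·X_r, so R = X/(X_r − X) = 1990 / (8600 − 1990) = 0.3011.

R ≈ 0.301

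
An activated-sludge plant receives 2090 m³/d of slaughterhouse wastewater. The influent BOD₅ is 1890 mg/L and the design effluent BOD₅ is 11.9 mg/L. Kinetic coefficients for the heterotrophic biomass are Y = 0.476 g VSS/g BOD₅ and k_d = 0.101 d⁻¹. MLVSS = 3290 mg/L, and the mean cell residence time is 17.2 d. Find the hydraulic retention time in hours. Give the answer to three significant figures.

τ ≈ 41.0 h

From the SRT design equation V = Y Q (S₀−S) θ_c / [X (1 + k_d θ_c)] = 0.476 × 2090 × (1890 − 11.9) × 17.2 / [3290 × (1 + 0.101 × 17.2)] = 3.21×10^7 / 9005 = 3569 m³.
τ = V/Q = 3569/2090 = 1.707 d, or 40.98 h.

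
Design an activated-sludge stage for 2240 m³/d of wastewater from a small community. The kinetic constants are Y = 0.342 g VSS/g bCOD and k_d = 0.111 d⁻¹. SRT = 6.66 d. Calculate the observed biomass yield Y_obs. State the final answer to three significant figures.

Y_obs ≈ 0.197 g VSS/g bCOD

Observed yield with endogenous decay: Y_obs = Y / (1 + k_d·θ_c) = 0.342 / (1 + 0.111 × 6.66) = 0.342 / 1.739 = 0.1966 g VSS/g bCOD.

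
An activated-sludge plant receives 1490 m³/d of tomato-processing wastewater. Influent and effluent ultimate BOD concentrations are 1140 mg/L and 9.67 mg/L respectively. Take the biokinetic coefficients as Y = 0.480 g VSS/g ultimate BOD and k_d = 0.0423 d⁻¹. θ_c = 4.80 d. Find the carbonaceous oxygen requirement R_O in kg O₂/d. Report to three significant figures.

The observed yield is Y_obs = Y/(1 + k_d·θ_c) = 0.480 / (1 + 0.0423 × 4.80) = 0.480 / 1.203 = 0.3990 g VSS per g ultimate BOD removed.
ΔS = 1140 − 9.67 = 1130 mg/L, so the substrate removal rate is 1490 × 1130/1000 = 1684 kg ultimate BOD/d.
Biomass synthesised: P_X = Y_obs × 1684 = 672.0 kg VSS/d.
R_O = Q·ΔS − 1.42 P_X = 1684 − 954.2 = 730.0 kg O₂/d.

R_O ≈ 730 kg O₂/d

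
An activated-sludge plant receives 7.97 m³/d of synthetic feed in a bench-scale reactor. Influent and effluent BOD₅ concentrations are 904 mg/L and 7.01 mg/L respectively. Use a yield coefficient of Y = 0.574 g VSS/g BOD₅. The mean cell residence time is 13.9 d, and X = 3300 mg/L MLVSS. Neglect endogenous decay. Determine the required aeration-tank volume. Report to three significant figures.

V ≈ 17.3 m³

Biomass mass balance (decay neglected): V·X = Y·Q·(S₀ − S)·θ_c, so V = 0.574 × 7.97 × (904 − 7.01) × 13.9 / 3300 = 17.28 m³.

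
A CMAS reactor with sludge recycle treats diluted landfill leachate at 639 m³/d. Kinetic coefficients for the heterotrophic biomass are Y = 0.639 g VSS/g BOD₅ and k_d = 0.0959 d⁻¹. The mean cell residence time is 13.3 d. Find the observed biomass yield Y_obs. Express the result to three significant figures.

Observed yield with endogenous decay: Y_obs = Y / (1 + k_d·θ_c) = 0.639 / (1 + 0.0959 × 13.3) = 0.639 / 2.275 = 0.2808 g VSS/g BOD₅.

Y_obs ≈ 0.281 g VSS/g BOD₅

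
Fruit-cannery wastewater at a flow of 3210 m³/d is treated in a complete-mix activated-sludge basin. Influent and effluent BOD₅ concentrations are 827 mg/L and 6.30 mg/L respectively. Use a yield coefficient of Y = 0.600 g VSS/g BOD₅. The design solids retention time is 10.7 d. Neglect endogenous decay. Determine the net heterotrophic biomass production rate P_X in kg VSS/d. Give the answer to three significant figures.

With endogenous decay neglected, the observed yield equals the true yield: Y_obs = Y = 0.600 g VSS/g BOD₅.
Mass of BOD₅ removed per day: Q(S₀ − S) = 3210 × 820.7 g/m³ = 2634 kg/d.
Biomass produced: P_X = Y_obs·Q·ΔS = 0.6000 × 2634 ≈ 1581 kg VSS/d.

P_X ≈ 1580 kg VSS/d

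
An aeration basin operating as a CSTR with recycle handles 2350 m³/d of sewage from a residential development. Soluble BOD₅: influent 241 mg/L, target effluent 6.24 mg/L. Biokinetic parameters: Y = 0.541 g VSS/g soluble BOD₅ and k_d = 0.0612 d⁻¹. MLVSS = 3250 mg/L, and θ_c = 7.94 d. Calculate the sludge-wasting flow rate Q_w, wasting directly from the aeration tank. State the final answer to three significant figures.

Rearranging the biomass balance for a CMAS with decay, V = Y·Q·ΔS·θ_c / [X·(1+k_d θ_c)] = 0.541 × 2350 × (241 − 6.24) × 7.94 / [3250 × (1 + 0.0612 × 7.94)] = 2.37×10^6 / 4829 = 490.7 m³.
For wasting at MLVSS concentration, Q_w = V/θ_c = 490.7/7.94 = 61.80 m³/d.

Q_w ≈ 61.8 m³/d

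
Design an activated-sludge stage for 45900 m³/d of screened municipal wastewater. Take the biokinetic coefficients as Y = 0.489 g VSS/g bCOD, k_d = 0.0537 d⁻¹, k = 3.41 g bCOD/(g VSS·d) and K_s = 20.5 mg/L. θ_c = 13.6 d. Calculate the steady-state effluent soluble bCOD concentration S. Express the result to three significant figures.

Effluent substrate depends only on kinetics and SRT: S = K_s(1 + k_d θ_c) / [θ_c(Yk − k_d) − 1] = 20.5 × (1 + 0.0537 × 13.6) / [13.6 × (0.489 × 3.41 − 0.0537) − 1] = 35.47 / 20.95 = 1.693 mg/L.

S ≈ 1.69 mg/L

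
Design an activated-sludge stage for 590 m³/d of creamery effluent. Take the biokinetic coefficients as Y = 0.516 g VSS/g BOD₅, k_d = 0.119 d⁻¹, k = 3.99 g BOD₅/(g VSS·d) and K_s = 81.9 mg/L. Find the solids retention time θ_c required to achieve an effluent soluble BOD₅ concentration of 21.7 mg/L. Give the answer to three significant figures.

Specific growth rate at S = 21.7 mg/L: μ = YkS/(K_s+S) = 0.516·3.99·21.7/(81.9+21.7) = 0.4312 d⁻¹.
Then 1/θ_c = μ − k_d = 0.4312 − 0.119 = 0.3122 d⁻¹, giving θ_c = 3.203 d.

θ_c ≈ 3.20 d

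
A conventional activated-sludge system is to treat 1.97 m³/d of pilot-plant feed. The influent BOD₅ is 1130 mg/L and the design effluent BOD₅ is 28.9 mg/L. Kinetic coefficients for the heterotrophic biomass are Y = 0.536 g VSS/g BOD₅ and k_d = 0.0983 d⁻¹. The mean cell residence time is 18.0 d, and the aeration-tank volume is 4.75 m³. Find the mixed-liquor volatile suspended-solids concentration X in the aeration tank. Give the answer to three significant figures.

Solving the biomass balance for X: X = Y Q (S₀−S) θ_c / [V (1+k_d θ_c)] = 0.536 × 1.97 × (1130 − 28.9) × 18.0 / [4.75 × (1 + 0.0983 × 18.0)] = 1591 mg/L.

X ≈ 1590 mg/L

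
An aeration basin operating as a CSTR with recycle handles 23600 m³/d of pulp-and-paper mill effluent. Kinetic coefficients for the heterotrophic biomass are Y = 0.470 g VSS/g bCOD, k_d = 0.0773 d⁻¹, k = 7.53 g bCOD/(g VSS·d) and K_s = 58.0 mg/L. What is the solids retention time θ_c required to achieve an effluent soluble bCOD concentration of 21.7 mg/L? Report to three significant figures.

θ_c ≈ 1.13 d

From 1/θ_c = Y·k·S/(K_s + S) − k_d: Y·k·S/(K_s+S) = 0.470 × 7.53 × 21.7 / (58.0 + 21.7) = 0.9636 d⁻¹.
Then 1/θ_c = μ − k_d = 0.9636 − 0.0773 = 0.8863 d⁻¹, giving θ_c = 1.128 d.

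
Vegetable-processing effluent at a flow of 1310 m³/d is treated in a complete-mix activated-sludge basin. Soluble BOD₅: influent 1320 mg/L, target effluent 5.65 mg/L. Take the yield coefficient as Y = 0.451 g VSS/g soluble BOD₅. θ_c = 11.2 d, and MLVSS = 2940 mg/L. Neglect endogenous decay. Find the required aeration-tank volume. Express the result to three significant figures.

With k_d = 0 the design equation reduces to V = Y Q (S₀−S) θ_c / X = 0.451 × 1310 × (1320 − 5.65) × 11.2 / 2940 = 2958 m³.

V ≈ 2960 m³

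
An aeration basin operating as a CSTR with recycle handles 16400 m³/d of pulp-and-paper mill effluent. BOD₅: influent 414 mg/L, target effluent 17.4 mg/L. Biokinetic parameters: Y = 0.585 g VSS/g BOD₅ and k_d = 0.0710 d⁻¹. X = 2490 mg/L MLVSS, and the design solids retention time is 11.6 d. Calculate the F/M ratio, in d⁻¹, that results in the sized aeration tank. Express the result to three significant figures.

Rearranging the biomass balance for a CMAS with decay, V = Y·Q·ΔS·θ_c / [X·(1+k_d θ_c)] = 0.585 × 16400 × (414 − 17.4) × 11.6 / [2490 × (1 + 0.0710 × 11.6)] = 4.41×10^7 / 4541 = 9720 m³.
F/M = applied load / biomass = Q·S₀/(V·X) = 16400 × 414 / (9720 × 2490) = 0.2805 d⁻¹.

F/M ≈ 0.281 d⁻¹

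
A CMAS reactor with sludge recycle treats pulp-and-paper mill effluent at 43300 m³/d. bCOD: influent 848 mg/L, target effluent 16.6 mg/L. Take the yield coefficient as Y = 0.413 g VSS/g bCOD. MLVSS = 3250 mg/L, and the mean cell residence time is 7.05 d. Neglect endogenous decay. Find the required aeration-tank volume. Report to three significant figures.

V ≈ 32300 m³

With k_d = 0 the design equation reduces to V = Y Q (S₀−S) θ_c / X = 0.413 × 43300 × (848 − 16.6) × 7.05 / 3250 = 32252 m³.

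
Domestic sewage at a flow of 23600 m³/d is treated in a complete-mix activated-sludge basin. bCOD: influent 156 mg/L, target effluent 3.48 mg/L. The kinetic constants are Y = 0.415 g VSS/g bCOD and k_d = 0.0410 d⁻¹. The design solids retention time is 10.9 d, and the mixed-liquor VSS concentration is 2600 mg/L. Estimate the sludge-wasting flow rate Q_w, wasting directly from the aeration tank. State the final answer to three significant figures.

Steady-state biomass mass balance: V·X·(1 + k_d·θ_c) = Y·Q·(S₀ − S)·θ_c, so V = 0.415 × 23600 × (156 − 3.48) × 10.9 / [2600 × (1 + 0.0410 × 10.9)] = 1.63×10^7 / 3762 = 4328 m³.
For wasting at MLVSS concentration, Q_w = V/θ_c = 4328/10.9 = 397.1 m³/d.

Q_w ≈ 397 m³/d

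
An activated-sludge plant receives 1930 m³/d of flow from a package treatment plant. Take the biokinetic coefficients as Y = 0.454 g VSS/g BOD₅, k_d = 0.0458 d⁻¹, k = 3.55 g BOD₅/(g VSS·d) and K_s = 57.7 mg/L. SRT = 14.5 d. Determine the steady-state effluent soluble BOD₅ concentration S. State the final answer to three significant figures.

S ≈ 4.42 mg/L

For a completely mixed reactor with recycle the Lawrence–McCarty relation gives S = K_s·(1 + k_d·θ_c) / [θ_c·(Y·k − k_d) − 1] = 57.7 × (1 + 0.0458 × 14.5) / [14.5 × (0.454 × 3.55 − 0.0458) − 1] = 96.02 / 21.71 = 4.424 mg/L.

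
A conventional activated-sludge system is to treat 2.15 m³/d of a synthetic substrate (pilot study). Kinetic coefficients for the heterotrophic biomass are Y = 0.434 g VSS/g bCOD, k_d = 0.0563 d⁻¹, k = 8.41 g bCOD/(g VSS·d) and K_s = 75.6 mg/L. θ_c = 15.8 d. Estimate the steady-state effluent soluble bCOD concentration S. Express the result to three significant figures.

From the Monod/SRT balance for a CMAS, S = K_s·(1+k_d θ_c)/[θ_c·(Y k − k_d) − 1] = 75.6 × (1 + 0.0563 × 15.8) / [15.8 × (0.434 × 8.41 − 0.0563) − 1] = 142.8 / 55.78 = 2.561 mg/L.

S ≈ 2.56 mg/L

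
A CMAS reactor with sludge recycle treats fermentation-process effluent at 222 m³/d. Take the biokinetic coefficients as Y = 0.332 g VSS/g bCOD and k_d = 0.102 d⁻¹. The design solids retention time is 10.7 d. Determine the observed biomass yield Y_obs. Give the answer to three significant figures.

The observed yield is Y_obs = Y/(1 + k_d·θ_c) = 0.332 / (1 + 0.102 × 10.7) = 0.332 / 2.091 = 0.1587 g VSS per g bCOD removed.

Y_obs ≈ 0.159 g VSS/g bCOD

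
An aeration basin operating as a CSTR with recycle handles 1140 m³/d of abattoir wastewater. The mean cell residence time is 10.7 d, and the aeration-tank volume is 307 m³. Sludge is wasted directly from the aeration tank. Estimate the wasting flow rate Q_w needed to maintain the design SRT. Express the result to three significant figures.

Wasting from the aeration tank: Q_w = V / θ_c = 307.0 / 10.7 = 28.69 m³/d.

Q_w ≈ 28.7 m³/d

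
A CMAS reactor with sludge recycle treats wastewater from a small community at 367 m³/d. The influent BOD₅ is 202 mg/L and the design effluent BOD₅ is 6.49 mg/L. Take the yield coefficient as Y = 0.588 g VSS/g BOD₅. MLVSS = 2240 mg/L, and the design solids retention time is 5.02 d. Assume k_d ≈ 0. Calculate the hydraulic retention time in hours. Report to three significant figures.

τ ≈ 6.18 h

V·X = Y·Q·ΔS·θ_c gives V = 0.588 × 367 × (202 − 6.49) × 5.02 / 2240 = 94.55 m³.
HRT = V/Q = 94.55 m³ / 367 m³·d⁻¹ = 0.2576 d × 24 = 6.183 h.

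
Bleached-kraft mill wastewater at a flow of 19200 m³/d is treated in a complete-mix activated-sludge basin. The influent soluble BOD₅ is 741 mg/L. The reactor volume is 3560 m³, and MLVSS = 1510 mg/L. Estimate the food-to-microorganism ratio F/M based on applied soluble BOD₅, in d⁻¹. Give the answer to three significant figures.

Food-to-microorganism ratio F/M = Q S₀ / (V X) = 19200 × 741 / (3560 × 1510) = 2.647 d⁻¹.

F/M ≈ 2.65 d⁻¹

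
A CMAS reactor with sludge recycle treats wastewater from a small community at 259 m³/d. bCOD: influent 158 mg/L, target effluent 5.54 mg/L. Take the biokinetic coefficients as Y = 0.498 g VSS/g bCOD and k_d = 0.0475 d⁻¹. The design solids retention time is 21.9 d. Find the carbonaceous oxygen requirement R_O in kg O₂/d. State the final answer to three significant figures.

The observed yield is Y_obs = Y/(1 + k_d·θ_c) = 0.498 / (1 + 0.0475 × 21.9) = 0.498 / 2.040 = 0.2441 g VSS per g bCOD removed.
Mass of bCOD removed per day: Q(S₀ − S) = 259 × 152.5 g/m³ = 39.49 kg/d.
Biomass synthesised: P_X = Y_obs × 39.49 = 9.638 kg VSS/d.
Carbonaceous O₂ demand = substrate oxidised − cell-mass equivalent = 39.49 − 1.42 × 9.638 = 25.80 kg O₂/d.

R_O ≈ 25.8 kg O₂/d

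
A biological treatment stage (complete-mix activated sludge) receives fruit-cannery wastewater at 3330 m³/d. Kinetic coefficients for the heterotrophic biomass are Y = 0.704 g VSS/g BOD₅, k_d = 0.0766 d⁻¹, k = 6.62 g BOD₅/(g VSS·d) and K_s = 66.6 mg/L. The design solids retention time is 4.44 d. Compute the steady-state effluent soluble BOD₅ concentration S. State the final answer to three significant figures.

S ≈ 4.61 mg/L

Effluent substrate depends only on kinetics and SRT: S = K_s(1 + k_d θ_c) / [θ_c(Yk − k_d) − 1] = 66.6 × (1 + 0.0766 × 4.44) / [4.44 × (0.704 × 6.62 − 0.0766) − 1] = 89.25 / 19.35 = 4.612 mg/L.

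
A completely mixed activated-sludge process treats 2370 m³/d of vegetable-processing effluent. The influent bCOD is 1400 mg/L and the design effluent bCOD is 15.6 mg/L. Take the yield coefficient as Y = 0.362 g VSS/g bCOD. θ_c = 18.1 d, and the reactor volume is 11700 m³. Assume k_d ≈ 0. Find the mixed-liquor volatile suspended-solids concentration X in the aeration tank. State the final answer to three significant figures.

X ≈ 1840 mg/L

From V·X = Y·Q·(S₀ − S)·θ_c (decay neglected): X = 0.362 × 2370 × (1400 − 15.6) × 18.1 / 11700 = 1837 mg/L.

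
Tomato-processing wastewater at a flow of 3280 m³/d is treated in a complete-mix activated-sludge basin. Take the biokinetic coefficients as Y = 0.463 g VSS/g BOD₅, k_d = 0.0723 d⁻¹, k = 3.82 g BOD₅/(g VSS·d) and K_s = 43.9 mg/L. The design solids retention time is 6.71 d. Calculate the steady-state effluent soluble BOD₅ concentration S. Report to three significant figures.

S ≈ 6.28 mg/L

From the Monod/SRT balance for a CMAS, S = K_s·(1+k_d θ_c)/[θ_c·(Y k − k_d) − 1] = 43.9 × (1 + 0.0723 × 6.71) / [6.71 × (0.463 × 3.82 − 0.0723) − 1] = 65.20 / 10.38 = 6.279 mg/L.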